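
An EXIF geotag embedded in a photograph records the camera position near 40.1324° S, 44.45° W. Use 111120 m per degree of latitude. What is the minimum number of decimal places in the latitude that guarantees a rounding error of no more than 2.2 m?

One degree of latitude covers 111120 m.
Rounding to N decimal places gives at most 0.5 × 10⁻ᴺ degrees of error, i.e. 0.5 × 10⁻ᴺ × 111120 m.
Setting 55560 × 10⁻ᴺ ≤ 2.2 gives 10ᴺ ≥ 2.525e+04, i.e. N ≥ 4.40.
N = 4 would give 5.56 m (too coarse); N = 5 gives 0.556 m ≤ 2.2 m.

5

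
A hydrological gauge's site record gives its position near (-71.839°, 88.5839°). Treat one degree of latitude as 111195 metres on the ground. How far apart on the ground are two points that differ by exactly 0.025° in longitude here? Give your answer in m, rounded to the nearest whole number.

866 m

0.025° of longitude at 71.839° is 0.025 × 111195 × cos 71.839° ≈ 0.025 × 34658.2 = 866.454 m.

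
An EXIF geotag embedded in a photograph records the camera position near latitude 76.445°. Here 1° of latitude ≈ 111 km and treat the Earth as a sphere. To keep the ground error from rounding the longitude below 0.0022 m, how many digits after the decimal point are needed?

7

At 76.445° one degree of longitude covers 111000 × cos 76.445° ≈ 111000 × 0.2344 ≈ 26016 m.
With N decimal places the half-ulp bound is 0.5·10⁻ᴺ°, or 0.5·10⁻ᴺ × 26016 m on the ground.
Setting 13008 × 10⁻ᴺ ≤ 0.0022 gives 10ᴺ ≥ 5.913e+06, i.e. N ≥ 6.77.
N = 6 would give 0.013 m (too coarse); N = 7 gives 0.0013 m ≤ 0.0022 m.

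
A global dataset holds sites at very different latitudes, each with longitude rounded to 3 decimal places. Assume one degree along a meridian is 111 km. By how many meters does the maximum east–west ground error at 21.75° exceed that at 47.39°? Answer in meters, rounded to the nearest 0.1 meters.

Rounding to 3 decimal places leaves the longitude within ±0.0005° of the true value.
Error at 21.75° = 0.0005° × 111000 × cos 21.75° ≈ 55.5 × 0.9288 = 51.549 m.
At 47.39°: 0.0005° × 111000 × cos 47.39° = 0.0005 × 111000 × 0.6770 ≈ 37.574 m.
Difference: 51.549 − 37.574 = 13.975 m.

14.0 meters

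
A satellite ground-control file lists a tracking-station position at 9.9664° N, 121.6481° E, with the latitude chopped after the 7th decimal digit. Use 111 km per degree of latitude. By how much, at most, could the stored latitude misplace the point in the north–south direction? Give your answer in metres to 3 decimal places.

0.011 metres

Truncating at 7 decimal places can drop up to a full unit in the last place, so the latitude may be off by as much as 1e-07°.
North–south distance: 1e-07° × 111000 m/° = 0.0111 m.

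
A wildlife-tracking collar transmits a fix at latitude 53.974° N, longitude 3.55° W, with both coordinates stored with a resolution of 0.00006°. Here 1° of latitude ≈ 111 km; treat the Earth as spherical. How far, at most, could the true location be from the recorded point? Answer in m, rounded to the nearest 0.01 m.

With a 0.00006° grid the true value lies within half a step, ±0.00006°/2 = ±3e-05°, of the stored one.
Latitude error → 3e-05 × 111000 = 3.33 m along the meridian.
Longitude error → 3e-05 × 111000 × cos 53.974° = 3e-05 × 111000 × 0.5882 ≈ 1.95855 m.
Combining orthogonally: (3.33² + 1.95855²)^½ ≈ 3.86326 m.

3.86 m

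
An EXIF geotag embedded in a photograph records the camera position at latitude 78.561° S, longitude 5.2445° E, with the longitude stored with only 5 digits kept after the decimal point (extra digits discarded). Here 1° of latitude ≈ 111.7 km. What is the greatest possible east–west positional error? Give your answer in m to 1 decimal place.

0.2 m

Truncating at 5 decimal places can drop up to a full unit in the last place, so the longitude may be off by as much as 1e-05°.
One degree of longitude at 78.561° is 111700 × cos 78.561° ≈ 111700 × 0.1983 = 22152.9 m.
So at most 1e-05° × 22152.9 ≈ 0.221529 m east–west.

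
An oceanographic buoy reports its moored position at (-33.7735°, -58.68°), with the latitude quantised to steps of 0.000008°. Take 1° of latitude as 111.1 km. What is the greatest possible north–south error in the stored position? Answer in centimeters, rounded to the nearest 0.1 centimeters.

With a 0.000008° grid the true value lies within half a step, ±0.000008°/2 = ±4e-06°, of the stored one.
North–south distance: 4e-06° × 111100 m/° = 0.4444 m.
That is 0.4444 m = 44.44 cm.

44.4 centimeters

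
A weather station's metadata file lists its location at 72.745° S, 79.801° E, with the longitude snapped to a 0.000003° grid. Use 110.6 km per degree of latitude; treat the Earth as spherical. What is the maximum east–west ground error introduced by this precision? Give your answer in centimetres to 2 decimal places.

4.92 centimetres

With a 0.000003° grid the true value lies within half a step, ±0.000003°/2 = ±1.5e-06°, of the stored one.
One degree of longitude at 72.745° is 110600 × cos 72.745° ≈ 110600 × 0.2966 = 32806.7 m.
East–west error: 1.5e-06° × 32806.7 m/° ≈ 0.0492101 m.
That is 0.0492101 m = 4.921 cm.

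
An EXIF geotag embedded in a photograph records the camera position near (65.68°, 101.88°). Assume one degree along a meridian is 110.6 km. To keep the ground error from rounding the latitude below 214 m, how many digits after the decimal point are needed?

One degree of latitude covers 110600 m.
N decimal places → at most half a unit in the last place, 0.5 × 10⁻ᴺ° = 110600/2 × 10⁻ᴺ m.
Setting 55300 × 10⁻ᴺ ≤ 214 gives 10ᴺ ≥ 258.4, i.e. N ≥ 2.41.
So 3 decimal places suffice (55.3 m); 2 would allow up to 553 m.

3 decimal places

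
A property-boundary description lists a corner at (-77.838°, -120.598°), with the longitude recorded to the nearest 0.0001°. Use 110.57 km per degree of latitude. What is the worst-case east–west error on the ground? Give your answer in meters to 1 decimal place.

1.2 meters

Rounding to 4 decimal places leaves the longitude within ±5e-05° of the true value.
At latitude 77.838° a degree of longitude spans 110570 m × cos 77.838° = 110570 × 0.2107 ≈ 23294.5 m.
So at most 5e-05° × 23294.5 ≈ 1.16473 m east–west.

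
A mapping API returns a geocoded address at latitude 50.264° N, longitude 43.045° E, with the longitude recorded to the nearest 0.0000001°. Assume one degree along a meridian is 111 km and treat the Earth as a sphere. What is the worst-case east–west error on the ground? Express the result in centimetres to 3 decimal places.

0.355 centimetres

Rounding to 7 decimal places leaves the longitude within ±5e-08° of the true value.
At latitude 50.264° a degree of longitude spans 111000 m × cos 50.264° = 111000 × 0.6393 ≈ 70956.9 m.
East–west error: 5e-08° × 70956.9 m/° ≈ 0.00354784 m.
That is 0.00354784 m = 0.35478 cm.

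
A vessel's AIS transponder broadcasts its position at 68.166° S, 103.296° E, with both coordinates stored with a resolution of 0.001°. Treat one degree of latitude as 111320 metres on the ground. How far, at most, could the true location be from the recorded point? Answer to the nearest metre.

59 metres

With a 0.001° grid the true value lies within half a step, ±0.001°/2 = ±0.0005°, of the stored one.
North–south component: 0.0005° × 111320 = 55.66 m.
East–west component at 68.166°: 0.0005° × 111320 × cos 68.166° ≈ 0.0005 × 41402 ≈ 20.701 m.
The two errors are perpendicular, so the maximum displacement is √(55.66² + 20.701²) ≈ 59.3849 m.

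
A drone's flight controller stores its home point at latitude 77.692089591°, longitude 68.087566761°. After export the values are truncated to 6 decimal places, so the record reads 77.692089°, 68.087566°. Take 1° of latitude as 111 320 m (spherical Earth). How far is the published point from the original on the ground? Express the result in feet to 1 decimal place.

0.2 feet

The latitude changed by +0.000000591° and the longitude by +0.000000761°.
North–south shift: 0.000000591 × 111320 = 0.0657901 m.
E–W at 77.6921°: 0.000000761° × 111320 × cos 77.6921° = 0.000000761 × 111320 × 0.2132 ≈ 0.0180582 m.
Hypotenuse of the two orthogonal shifts: √(0.0657901² + 0.0180582²) = 0.0682234 m.
Converting: 0.0682234 m × 3.2808 ft/m ≈ 0.22383 ft.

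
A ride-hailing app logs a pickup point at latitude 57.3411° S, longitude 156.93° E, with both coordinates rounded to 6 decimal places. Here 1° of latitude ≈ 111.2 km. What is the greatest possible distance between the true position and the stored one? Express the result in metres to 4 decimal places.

Rounding to 6 decimal places leaves each coordinate within ±5e-07° of the true value.
N–S: 5e-07° × 111200 m/° = 0.0556 m.
East–west component at 57.3411°: 5e-07° × 111200 × cos 57.3411° ≈ 5e-07 × 60007.6 ≈ 0.0300038 m.
Combining orthogonally: (0.0556² + 0.0300038²)^½ ≈ 0.063179 m.

0.0632 metres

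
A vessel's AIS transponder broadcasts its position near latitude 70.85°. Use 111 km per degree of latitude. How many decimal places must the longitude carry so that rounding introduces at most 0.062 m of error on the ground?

At 70.85° one degree of longitude covers 111000 × cos 70.85° ≈ 111000 × 0.3280 ≈ 36412.7 m.
N decimal places → at most half a unit in the last place, 0.5 × 10⁻ᴺ° = 36412.7/2 × 10⁻ᴺ m.
Setting 18206.4 × 10⁻ᴺ ≤ 0.062 gives 10ᴺ ≥ 2.937e+05, i.e. N ≥ 5.47.
N = 5 would give 0.182 m (too coarse); N = 6 gives 0.0182 m ≤ 0.062 m.

6 decimal places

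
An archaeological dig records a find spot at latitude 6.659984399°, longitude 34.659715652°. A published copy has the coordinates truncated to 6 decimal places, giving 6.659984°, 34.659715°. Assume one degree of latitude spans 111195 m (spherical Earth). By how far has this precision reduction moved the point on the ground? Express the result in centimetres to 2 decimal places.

Δlat = 6.659984399 − 6.659984 = +0.000000399°; Δlon = 34.659715652 − 34.659715 = +0.000000652°.
N–S: 0.000000399° × 111195 m/° = 0.0443668 m.
East–west at this latitude: 0.000000652° × 111195 × cos 6.65998° ≈ 0.000000652 × 110445 = 0.0720099 m.
Hypotenuse of the two orthogonal shifts: √(0.0443668² + 0.0720099²) = 0.0845804 m.
That is 0.0845804 m = 8.458 cm.

8.46 centimetres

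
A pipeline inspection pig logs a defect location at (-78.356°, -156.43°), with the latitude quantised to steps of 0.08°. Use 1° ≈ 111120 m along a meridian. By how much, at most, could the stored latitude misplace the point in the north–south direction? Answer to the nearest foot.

With a 0.08° grid the true value lies within half a step, ±0.08°/2 = ±0.04°, of the stored one.
So the N–S error is at most 0.04 × 111120 = 4444.8 m.
Converting: 4444.8 m × 3.2808 ft/m ≈ 14583 ft.

14583 feet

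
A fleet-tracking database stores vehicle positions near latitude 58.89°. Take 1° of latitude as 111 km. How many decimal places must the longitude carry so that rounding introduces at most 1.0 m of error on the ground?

5

At 58.89° one degree of longitude covers 111000 × cos 58.89° ≈ 111000 × 0.5167 ≈ 57351.8 m.
With N decimal places the half-ulp bound is 0.5·10⁻ᴺ°, or 0.5·10⁻ᴺ × 57351.8 m on the ground.
Setting 28675.9 × 10⁻ᴺ ≤ 1.0 gives 10ᴺ ≥ 2.868e+04, i.e. N ≥ 4.46.
N = 4 would give 2.87 m (too coarse); N = 5 gives 0.287 m ≤ 1.0 m.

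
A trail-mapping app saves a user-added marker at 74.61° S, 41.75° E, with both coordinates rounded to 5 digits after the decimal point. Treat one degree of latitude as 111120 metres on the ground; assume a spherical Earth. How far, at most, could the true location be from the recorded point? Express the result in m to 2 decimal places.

0.57 m

Rounding to 5 decimal places leaves each coordinate within ±5e-06° of the true value.
N–S: 5e-06° × 111120 m/° = 0.5556 m.
E–W at 74.61°: 5e-06° × 111120 × cos 74.61° = 5e-06 × 111120 × 0.2654 ≈ 0.147449 m.
The two errors are perpendicular, so the maximum displacement is √(0.5556² + 0.147449²) ≈ 0.574833 m.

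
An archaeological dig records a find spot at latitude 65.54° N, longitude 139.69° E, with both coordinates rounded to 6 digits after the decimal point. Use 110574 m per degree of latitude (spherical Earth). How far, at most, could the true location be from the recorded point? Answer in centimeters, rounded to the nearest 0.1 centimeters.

Rounding to 6 decimal places leaves each coordinate within ±5e-07° of the true value.
North–south component: 5e-07° × 110574 = 0.055287 m.
Longitude error → 5e-07 × 110574 × cos 65.54° = 5e-07 × 110574 × 0.4141 ≈ 0.022892 m.
Combining orthogonally: (0.055287² + 0.022892²)^½ ≈ 0.0598389 m.
That is 0.0598389 m = 5.9839 cm.

6.0 centimeters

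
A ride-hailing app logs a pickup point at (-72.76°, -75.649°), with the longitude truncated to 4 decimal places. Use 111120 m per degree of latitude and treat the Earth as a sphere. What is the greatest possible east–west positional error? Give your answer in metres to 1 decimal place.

Truncating at 4 decimal places can drop up to a full unit in the last place, so the longitude may be off by as much as 0.0001°.
At latitude 72.76° a degree of longitude spans 111120 m × cos 72.76° = 111120 × 0.2964 ≈ 32933.2 m.
So at most 0.0001° × 32933.2 ≈ 3.29332 m east–west.

3.3 metres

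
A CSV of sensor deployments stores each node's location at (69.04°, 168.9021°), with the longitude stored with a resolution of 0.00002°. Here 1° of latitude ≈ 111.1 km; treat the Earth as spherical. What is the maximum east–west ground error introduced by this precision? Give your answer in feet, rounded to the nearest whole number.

1 feet

With a 0.00002° grid the true value lies within half a step, ±0.00002°/2 = ±1e-05°, of the stored one.
Parallels shrink by cos φ, so at 69.04° a degree of longitude is 111100 × 0.3577 ≈ 39742.3 m.
So at most 1e-05° × 39742.3 ≈ 0.397423 m east–west.
Converting: 0.397423 m × 3.2808 ft/m ≈ 1.3039 ft.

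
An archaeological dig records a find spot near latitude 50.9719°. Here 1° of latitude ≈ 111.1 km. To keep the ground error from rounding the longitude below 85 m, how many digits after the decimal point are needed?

At 50.9719° one degree of longitude covers 111100 × cos 50.9719° ≈ 111100 × 0.6297 ≈ 69959.8 m.
N decimal places → at most half a unit in the last place, 0.5 × 10⁻ᴺ° = 69959.8/2 × 10⁻ᴺ m.
Setting 34979.9 × 10⁻ᴺ ≤ 85 gives 10ᴺ ≥ 411.5, i.e. N ≥ 2.61.
So 3 decimal places suffice (35 m); 2 would allow up to 350 m.

3 decimal places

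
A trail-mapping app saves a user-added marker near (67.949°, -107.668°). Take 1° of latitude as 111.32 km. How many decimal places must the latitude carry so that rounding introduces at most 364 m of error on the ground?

One degree of latitude covers 111320 m.
N decimal places → at most half a unit in the last place, 0.5 × 10⁻ᴺ° = 111320/2 × 10⁻ᴺ m.
Need 0.5 × 111320 × 10⁻ᴺ ≤ 364 → 10⁻ᴺ ≤ 6.540e-03, so N ≥ 2.18.
N = 2 would give 557 m (too coarse); N = 3 gives 55.7 m ≤ 364 m.

3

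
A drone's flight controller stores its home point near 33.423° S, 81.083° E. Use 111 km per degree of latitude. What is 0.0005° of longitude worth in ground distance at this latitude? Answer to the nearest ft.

152 ft

0.0005° of longitude at 33.423° is 0.0005 × 111000 × cos 33.423° ≈ 0.0005 × 92643.6 = 46.3218 m.
In feet: 46.3218 m ÷ 0.3048 ≈ 151.97 ft.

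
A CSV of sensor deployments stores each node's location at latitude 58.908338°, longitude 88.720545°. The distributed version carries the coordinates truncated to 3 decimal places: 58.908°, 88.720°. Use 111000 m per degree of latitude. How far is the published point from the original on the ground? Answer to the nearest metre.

Δlat = 58.908338 − 58.908 = +0.000338°; Δlon = 88.720545 − 88.720 = +0.000545°.
N–S: 0.000338° × 111000 m/° = 37.518 m.
E–W at 58.908°: 0.000545° × 111000 × cos 58.908° = 0.000545 × 111000 × 0.5164 ≈ 31.2405 m.
Distance: √(37.518² + 31.2405²) ≈ 48.8218 m.

49 metres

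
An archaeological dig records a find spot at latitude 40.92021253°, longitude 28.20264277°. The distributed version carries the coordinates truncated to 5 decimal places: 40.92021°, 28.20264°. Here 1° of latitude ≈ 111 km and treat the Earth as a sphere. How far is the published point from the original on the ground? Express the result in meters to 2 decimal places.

0.36 meters

The latitude changed by +0.00000253° and the longitude by +0.00000277°.
N–S: 0.00000253° × 111000 m/° = 0.28083 m.
East–west at this latitude: 0.00000277° × 111000 × cos 40.9202° ≈ 0.00000277 × 83874.1 = 0.232331 m.
Distance: √(0.28083² + 0.232331²) ≈ 0.364477 m.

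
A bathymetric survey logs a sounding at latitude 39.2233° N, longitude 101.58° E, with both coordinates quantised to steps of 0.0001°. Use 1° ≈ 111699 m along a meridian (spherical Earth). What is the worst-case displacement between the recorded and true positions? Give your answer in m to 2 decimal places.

7.06 m

With a 0.0001° grid the true value lies within half a step, ±0.0001°/2 = ±5e-05°, of the stored one.
North–south component: 5e-05° × 111699 = 5.58495 m.
E–W at 39.2233°: 5e-05° × 111699 × cos 39.2233° = 5e-05 × 111699 × 0.7747 ≈ 4.32659 m.
Worst case both components are at the extreme and orthogonal: √(5.58495² + 4.32659²) ≈ 7.06478 m.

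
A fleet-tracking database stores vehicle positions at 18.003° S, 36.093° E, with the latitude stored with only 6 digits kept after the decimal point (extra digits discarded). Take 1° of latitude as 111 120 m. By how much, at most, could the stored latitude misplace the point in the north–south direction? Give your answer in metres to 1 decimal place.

0.1 metres

Truncating at 6 decimal places can drop up to a full unit in the last place, so the latitude may be off by as much as 1e-06°.
So the N–S error is at most 1e-06 × 111120 = 0.11112 m.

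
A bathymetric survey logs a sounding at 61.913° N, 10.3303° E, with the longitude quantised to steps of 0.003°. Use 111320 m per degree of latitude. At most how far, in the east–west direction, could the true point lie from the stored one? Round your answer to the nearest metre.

With a 0.003° grid the true value lies within half a step, ±0.003°/2 = ±0.0015°, of the stored one.
At latitude 61.913° a degree of longitude spans 111320 m × cos 61.913° = 111320 × 0.4708 ≈ 52410.8 m.
East–west error: 0.0015° × 52410.8 m/° ≈ 78.6161 m.

79 metres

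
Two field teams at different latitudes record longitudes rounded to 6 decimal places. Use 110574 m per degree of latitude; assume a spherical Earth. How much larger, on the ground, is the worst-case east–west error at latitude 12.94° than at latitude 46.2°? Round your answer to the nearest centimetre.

Rounding to 6 decimal places leaves the longitude within ±5e-07° of the true value.
At 12.94°: 5e-07° × 110574 × cos 12.94° = 5e-07 × 110574 × 0.9746 ≈ 0.053883 m.
Error at 46.2° = 5e-07° × 110574 × cos 46.2° ≈ 0.055287 × 0.6921 = 0.038267 m.
So the lower-latitude error exceeds the higher by 0.053883 − 0.038267 = 0.015616 m.
That is 0.0156165 m = 1.5616 cm.

2 centimetres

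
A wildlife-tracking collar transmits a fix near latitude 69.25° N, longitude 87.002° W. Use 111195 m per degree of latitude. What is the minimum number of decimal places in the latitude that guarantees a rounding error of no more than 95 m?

3 decimal places

One degree of latitude covers 111195 m.
With N decimal places the half-ulp bound is 0.5·10⁻ᴺ°, or 0.5·10⁻ᴺ × 111195 m on the ground.
Setting 55597.5 × 10⁻ᴺ ≤ 95 gives 10ᴺ ≥ 585.2, i.e. N ≥ 2.77.
N = 2 would give 556 m (too coarse); N = 3 gives 55.6 m ≤ 95 m.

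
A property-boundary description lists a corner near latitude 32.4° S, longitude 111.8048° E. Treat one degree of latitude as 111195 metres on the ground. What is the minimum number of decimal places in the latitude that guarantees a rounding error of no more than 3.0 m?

One degree of latitude covers 111195 m.
With N decimal places the half-ulp bound is 0.5·10⁻ᴺ°, or 0.5·10⁻ᴺ × 111195 m on the ground.
Setting 55597.5 × 10⁻ᴺ ≤ 3.0 gives 10ᴺ ≥ 1.853e+04, i.e. N ≥ 4.27.
At 4 places the error can reach 5.56 m, but 5 places keeps it to 0.556 m.

5 decimal places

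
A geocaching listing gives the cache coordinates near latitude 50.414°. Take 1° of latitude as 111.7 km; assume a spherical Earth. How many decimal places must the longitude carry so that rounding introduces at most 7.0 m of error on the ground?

4 decimal places

At 50.414° one degree of longitude covers 111700 × cos 50.414° ≈ 111700 × 0.6372 ≈ 71179.2 m.
N decimal places → at most half a unit in the last place, 0.5 × 10⁻ᴺ° = 71179.2/2 × 10⁻ᴺ m.
Need 0.5 × 71179.2 × 10⁻ᴺ ≤ 7.0 → 10⁻ᴺ ≤ 1.967e-04, so N ≥ 3.71.
So 4 decimal places suffice (3.56 m); 3 would allow up to 35.6 m.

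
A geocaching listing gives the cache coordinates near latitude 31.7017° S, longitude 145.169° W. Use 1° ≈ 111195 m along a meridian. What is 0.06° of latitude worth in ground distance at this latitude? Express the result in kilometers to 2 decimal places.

Along a meridian 0.06° is 0.06 × 111195 = 6671.7 m.
That is 6671.7 m = 6.6717 km.

6.67 kilometers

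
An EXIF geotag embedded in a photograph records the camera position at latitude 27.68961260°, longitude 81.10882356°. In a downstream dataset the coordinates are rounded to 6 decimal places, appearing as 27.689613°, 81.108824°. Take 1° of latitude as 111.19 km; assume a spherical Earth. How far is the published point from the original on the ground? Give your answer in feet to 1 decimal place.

0.2 feet

Δlat = 27.68961260 − 27.689613 = -0.00000040°; Δlon = 81.10882356 − 81.108824 = -0.00000044°.
North–south shift: -0.00000040 × 111190 = -0.044476 m.
E–W at 27.6896°: -0.00000044° × 111190 × cos 27.6896° = -0.00000044 × 111190 × 0.8855 ≈ -0.0433208 m.
Combined displacement = (0.044476² + 0.0433208²)^½ ≈ 0.0620871 m.
Converting: 0.0620871 m × 3.2808 ft/m ≈ 0.2037 ft.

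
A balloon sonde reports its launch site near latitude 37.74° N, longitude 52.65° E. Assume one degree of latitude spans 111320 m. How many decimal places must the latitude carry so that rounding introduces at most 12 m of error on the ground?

4 decimal places

One degree of latitude covers 111320 m.
Rounding to N decimal places gives at most 0.5 × 10⁻ᴺ degrees of error, i.e. 0.5 × 10⁻ᴺ × 111320 m.
Need 0.5 × 111320 × 10⁻ᴺ ≤ 12 → 10⁻ᴺ ≤ 2.156e-04, so N ≥ 3.67.
N = 3 would give 55.7 m (too coarse); N = 4 gives 5.57 m ≤ 12 m.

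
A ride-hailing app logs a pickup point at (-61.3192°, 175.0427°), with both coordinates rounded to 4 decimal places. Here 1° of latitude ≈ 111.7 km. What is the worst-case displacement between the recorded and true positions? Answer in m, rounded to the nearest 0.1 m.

Rounding to 4 decimal places leaves each coordinate within ±5e-05° of the true value.
North–south component: 5e-05° × 111700 = 5.585 m.
E–W at 61.3192°: 5e-05° × 111700 × cos 61.3192° = 5e-05 × 111700 × 0.4799 ≈ 2.68041 m.
Combining orthogonally: (5.585² + 2.68041²)^½ ≈ 6.1949 m.

6.2 m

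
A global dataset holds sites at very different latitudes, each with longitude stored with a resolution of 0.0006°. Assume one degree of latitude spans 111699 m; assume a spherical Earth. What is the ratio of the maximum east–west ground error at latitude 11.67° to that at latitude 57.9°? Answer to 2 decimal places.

1.84

With a 0.0006° grid the true value lies within half a step, ±0.0006°/2 = ±0.0003°, of the stored one.
Error at 11.67° = 0.0003° × 111699 × cos 11.67° ≈ 33.51 × 0.9793 = 32.817 m.
At 57.9°: 0.0003° × 111699 × cos 57.9° = 0.0003 × 111699 × 0.5314 ≈ 17.807 m.
The ratio reduces to cos 11.67° / cos 57.9° = 0.9793/0.5314 ≈ 1.8429.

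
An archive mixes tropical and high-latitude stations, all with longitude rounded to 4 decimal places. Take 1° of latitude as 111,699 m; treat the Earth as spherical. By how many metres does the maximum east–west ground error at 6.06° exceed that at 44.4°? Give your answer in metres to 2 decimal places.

Rounding to 4 decimal places leaves the longitude within ±5e-05° of the true value.
Error at 6.06° = 5e-05° × 111699 × cos 6.06° ≈ 5.585 × 0.9944 = 5.5537 m.
Error at 44.4° = 5e-05° × 111699 × cos 44.4° ≈ 5.585 × 0.7145 = 3.9903 m.
Difference: 5.5537 − 3.9903 = 1.5634 m.

1.56 metres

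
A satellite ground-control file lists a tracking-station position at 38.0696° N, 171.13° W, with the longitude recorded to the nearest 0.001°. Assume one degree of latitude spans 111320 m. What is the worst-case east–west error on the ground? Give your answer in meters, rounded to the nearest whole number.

Rounding to 3 decimal places leaves the longitude within ±0.0005° of the true value.
At latitude 38.0696° a degree of longitude spans 111320 m × cos 38.0696° = 111320 × 0.7873 ≈ 87638 m.
So at most 0.0005° × 87638 ≈ 43.819 m east–west.

44 meters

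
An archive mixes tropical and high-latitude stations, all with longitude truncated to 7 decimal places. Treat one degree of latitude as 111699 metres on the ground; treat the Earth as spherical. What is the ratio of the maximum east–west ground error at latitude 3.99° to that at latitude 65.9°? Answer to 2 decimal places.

Truncating at 7 decimal places can drop up to a full unit in the last place, so the longitude may be off by as much as 1e-07°.
Error at 3.99° = 1e-07° × 111699 × cos 3.99° ≈ 0.01117 × 0.9976 = 0.011143 m.
Error at 65.9° = 1e-07° × 111699 × cos 65.9° ≈ 0.01117 × 0.4083 = 0.004561 m.
Ratio: 0.011143 / 0.004561 = cos 3.99° / cos 65.9° ≈ 2.4431.

2.44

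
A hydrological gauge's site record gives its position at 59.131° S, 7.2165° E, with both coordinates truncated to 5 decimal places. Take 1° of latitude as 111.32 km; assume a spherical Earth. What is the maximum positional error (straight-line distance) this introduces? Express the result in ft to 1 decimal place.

Truncating at 5 decimal places can drop up to a full unit in the last place, so each coordinate may be off by as much as 1e-05°.
North–south component: 1e-05° × 111320 = 1.1132 m.
East–west component at 59.131°: 1e-05° × 111320 × cos 59.131° ≈ 1e-05 × 57115.7 ≈ 0.571157 m.
Worst case both components are at the extreme and orthogonal: √(1.1132² + 0.571157²) ≈ 1.25117 m.
In feet: 1.25117 m ÷ 0.3048 ≈ 4.1049 ft.

4.1 ft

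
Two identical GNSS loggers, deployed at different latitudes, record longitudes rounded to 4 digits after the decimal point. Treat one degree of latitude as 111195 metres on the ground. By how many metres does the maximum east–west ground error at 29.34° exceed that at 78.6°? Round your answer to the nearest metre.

Rounding to 4 decimal places leaves the longitude within ±5e-05° of the true value.
At 29.34°: 5e-05° × 111195 × cos 29.34° = 5e-05 × 111195 × 0.8717 ≈ 4.8466 m.
At 78.6°: 5e-05° × 111195 × cos 78.6° = 5e-05 × 111195 × 0.1977 ≈ 1.0989 m.
Difference: 4.8466 − 1.0989 = 3.7477 m.

4 metres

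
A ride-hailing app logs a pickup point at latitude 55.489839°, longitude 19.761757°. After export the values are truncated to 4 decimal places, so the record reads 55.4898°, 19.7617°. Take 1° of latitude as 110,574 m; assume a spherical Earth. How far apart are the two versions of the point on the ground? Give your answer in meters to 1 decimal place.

5.6 meters

Δlat = 55.489839 − 55.4898 = +0.000039°; Δlon = 19.761757 − 19.7617 = +0.000057°.
North–south shift: 0.000039 × 110574 = 4.31239 m.
E–W at 55.4898°: 0.000057° × 110574 × cos 55.4898° = 0.000057 × 110574 × 0.5666 ≈ 3.57082 m.
Combined displacement = (4.31239² + 3.57082²)^½ ≈ 5.59888 m.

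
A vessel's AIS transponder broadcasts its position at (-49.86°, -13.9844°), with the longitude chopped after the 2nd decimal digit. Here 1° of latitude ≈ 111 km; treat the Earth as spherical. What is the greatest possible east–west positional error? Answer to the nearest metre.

Truncating at 2 decimal places can drop up to a full unit in the last place, so the longitude may be off by as much as 0.01°.
Parallels shrink by cos φ, so at 49.86° a degree of longitude is 111000 × 0.6447 ≈ 71557 m.
Maximum E–W displacement: 0.01 × 71557 = 715.57 m.

716 metres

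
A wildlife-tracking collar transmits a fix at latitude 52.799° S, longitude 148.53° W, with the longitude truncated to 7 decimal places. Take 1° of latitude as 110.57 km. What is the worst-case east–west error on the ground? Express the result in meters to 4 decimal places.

Truncating at 7 decimal places can drop up to a full unit in the last place, so the longitude may be off by as much as 1e-07°.
Parallels shrink by cos φ, so at 52.799° a degree of longitude is 110570 × 0.6046 ≈ 66852.1 m.
So at most 1e-07° × 66852.1 ≈ 0.00668521 m east–west.

0.0067 meters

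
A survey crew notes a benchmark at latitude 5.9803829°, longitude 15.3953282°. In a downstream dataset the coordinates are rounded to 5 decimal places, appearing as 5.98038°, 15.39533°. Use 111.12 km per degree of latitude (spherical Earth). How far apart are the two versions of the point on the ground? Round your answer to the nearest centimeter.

38 centimeters

Δlat = 5.9803829 − 5.98038 = +0.0000029°; Δlon = 15.3953282 − 15.39533 = -0.0000018°.
North–south shift: 0.0000029 × 111120 = 0.322248 m.
East–west at this latitude: -0.0000018° × 111120 × cos 5.98038° ≈ -0.0000018 × 110515 = -0.198927 m.
Combined displacement = (0.322248² + 0.198927²)^½ ≈ 0.378703 m.
That is 0.378703 m = 37.87 cm.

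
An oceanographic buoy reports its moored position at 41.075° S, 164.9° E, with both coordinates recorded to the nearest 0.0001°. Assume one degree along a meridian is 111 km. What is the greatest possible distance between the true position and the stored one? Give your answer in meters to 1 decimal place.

7.0 meters

Rounding to 4 decimal places leaves each coordinate within ±5e-05° of the true value.
N–S: 5e-05° × 111000 m/° = 5.55 m.
East–west component at 41.075°: 5e-05° × 111000 × cos 41.075° ≈ 5e-05 × 83677.4 ≈ 4.18387 m.
Combining orthogonally: (5.55² + 4.18387²)^½ ≈ 6.95034 m.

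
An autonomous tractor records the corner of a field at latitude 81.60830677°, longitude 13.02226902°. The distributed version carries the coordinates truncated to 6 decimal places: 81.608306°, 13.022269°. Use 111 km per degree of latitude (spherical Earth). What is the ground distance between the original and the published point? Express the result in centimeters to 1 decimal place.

The latitude changed by +0.00000077° and the longitude by +0.00000002°.
North–south shift: 0.00000077 × 111000 = 0.08547 m.
E–W at 81.6083°: 0.00000002° × 111000 × cos 81.6083° = 0.00000002 × 111000 × 0.1459 ≈ 0.000323986 m.
Distance: √(0.08547² + 0.000323986²) ≈ 0.0854706 m.
That is 0.0854706 m = 8.5471 cm.

8.5 centimeters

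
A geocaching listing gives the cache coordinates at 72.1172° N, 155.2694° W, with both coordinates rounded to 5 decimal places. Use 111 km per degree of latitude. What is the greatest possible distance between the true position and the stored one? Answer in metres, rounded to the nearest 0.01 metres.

0.58 metres

Rounding to 5 decimal places leaves each coordinate within ±5e-06° of the true value.
North–south component: 5e-06° × 111000 = 0.555 m.
E–W at 72.1172°: 5e-06° × 111000 × cos 72.1172° = 5e-06 × 111000 × 0.3071 ≈ 0.170424 m.
The two errors are perpendicular, so the maximum displacement is √(0.555² + 0.170424²) ≈ 0.580577 m.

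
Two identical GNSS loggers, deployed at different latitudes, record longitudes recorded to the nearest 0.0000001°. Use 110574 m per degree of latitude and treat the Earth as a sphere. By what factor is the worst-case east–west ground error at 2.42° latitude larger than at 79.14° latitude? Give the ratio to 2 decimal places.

Rounding to 7 decimal places leaves the longitude within ±5e-08° of the true value.
Error at 2.42° = 5e-08° × 110574 × cos 2.42° ≈ 0.0055287 × 0.9991 = 0.0055238 m.
Error at 79.14° = 5e-08° × 110574 × cos 79.14° ≈ 0.0055287 × 0.1884 = 0.0010417 m.
Ratio: 0.0055238 / 0.0010417 = cos 2.42° / cos 79.14° ≈ 5.3028.

5.30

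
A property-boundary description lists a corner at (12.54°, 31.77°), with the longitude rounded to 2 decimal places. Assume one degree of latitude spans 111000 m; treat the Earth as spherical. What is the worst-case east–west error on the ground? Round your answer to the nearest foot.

1777 feet

Rounding to 2 decimal places leaves the longitude within ±0.005° of the true value.
At latitude 12.54° a degree of longitude spans 111000 m × cos 12.54° = 111000 × 0.9761 ≈ 108352 m.
East–west error: 0.005° × 108352 m/° ≈ 541.76 m.
Converting: 541.76 m × 3.2808 ft/m ≈ 1777.4 ft.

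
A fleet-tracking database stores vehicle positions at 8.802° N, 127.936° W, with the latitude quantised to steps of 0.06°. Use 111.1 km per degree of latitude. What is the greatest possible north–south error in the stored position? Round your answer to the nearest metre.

3333 metres

With a 0.06° grid the true value lies within half a step, ±0.06°/2 = ±0.03°, of the stored one.
Along the meridian that is 0.03° × 111100 m/° = 3333 m.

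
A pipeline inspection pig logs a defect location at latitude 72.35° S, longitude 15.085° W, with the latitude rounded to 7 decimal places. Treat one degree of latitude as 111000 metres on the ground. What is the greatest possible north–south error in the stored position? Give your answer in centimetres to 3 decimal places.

Rounding to 7 decimal places leaves the latitude within ±5e-08° of the true value.
North–south distance: 5e-08° × 111000 m/° = 0.00555 m.
That is 0.00555 m = 0.555 cm.

0.555 centimetres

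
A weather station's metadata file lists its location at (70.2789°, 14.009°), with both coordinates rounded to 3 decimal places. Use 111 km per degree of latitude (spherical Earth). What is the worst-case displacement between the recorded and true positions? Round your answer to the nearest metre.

59 metres

Rounding to 3 decimal places leaves each coordinate within ±0.0005° of the true value.
Latitude error → 0.0005 × 111000 = 55.5 m along the meridian.
E–W at 70.2789°: 0.0005° × 111000 × cos 70.2789° = 0.0005 × 111000 × 0.3374 ≈ 18.728 m.
Combining orthogonally: (55.5² + 18.728²)^½ ≈ 58.5746 m.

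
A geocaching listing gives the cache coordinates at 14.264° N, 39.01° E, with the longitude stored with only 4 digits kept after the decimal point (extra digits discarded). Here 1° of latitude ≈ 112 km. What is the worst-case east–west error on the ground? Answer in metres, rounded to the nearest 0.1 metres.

Truncating at 4 decimal places can drop up to a full unit in the last place, so the longitude may be off by as much as 0.0001°.
Parallels shrink by cos φ, so at 14.264° a degree of longitude is 112000 × 0.9692 ≈ 108547 m.
Maximum E–W displacement: 0.0001 × 108547 = 10.8547 m.

10.9 metres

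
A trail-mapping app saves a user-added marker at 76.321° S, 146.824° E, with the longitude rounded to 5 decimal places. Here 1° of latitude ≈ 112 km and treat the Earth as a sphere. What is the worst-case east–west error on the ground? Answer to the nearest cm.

13 cm

Rounding to 5 decimal places leaves the longitude within ±5e-06° of the true value.
One degree of longitude at 76.321° is 112000 × cos 76.321° ≈ 112000 × 0.2365 = 26486 m.
East–west error: 5e-06° × 26486 m/° ≈ 0.13243 m.
That is 0.13243 m = 13.243 cm.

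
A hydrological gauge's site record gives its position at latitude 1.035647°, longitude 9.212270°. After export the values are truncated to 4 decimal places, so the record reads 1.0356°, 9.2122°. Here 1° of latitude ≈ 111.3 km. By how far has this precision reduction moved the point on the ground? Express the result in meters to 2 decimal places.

The latitude changed by +0.000047° and the longitude by +0.000070°.
N–S: 0.000047° × 111300 m/° = 5.2311 m.
East–west at this latitude: 0.000070° × 111300 × cos 1.0356° ≈ 0.000070 × 111282 = 7.78973 m.
Combined displacement = (5.2311² + 7.78973²)^½ ≈ 9.38319 m.

9.38 meters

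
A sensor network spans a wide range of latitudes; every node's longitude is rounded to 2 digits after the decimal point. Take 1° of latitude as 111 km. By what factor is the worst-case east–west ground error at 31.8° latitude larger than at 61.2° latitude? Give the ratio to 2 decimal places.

Rounding to 2 decimal places leaves the longitude within ±0.005° of the true value.
At 31.8°: 0.005° × 111000 × cos 31.8° = 0.005 × 111000 × 0.8499 ≈ 471.69 m.
At 61.2°: 0.005° × 111000 × cos 61.2° = 0.005 × 111000 × 0.4818 ≈ 267.37 m.
Ratio: 471.69 / 267.37 = cos 31.8° / cos 61.2° ≈ 1.7642.

1.76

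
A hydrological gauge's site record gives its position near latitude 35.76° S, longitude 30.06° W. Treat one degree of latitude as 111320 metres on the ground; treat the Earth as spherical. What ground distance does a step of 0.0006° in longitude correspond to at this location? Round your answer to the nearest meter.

54 meters

0.0006° of longitude at 35.76° is 0.0006 × 111320 × cos 35.76° ≈ 0.0006 × 90333.1 = 54.1998 m.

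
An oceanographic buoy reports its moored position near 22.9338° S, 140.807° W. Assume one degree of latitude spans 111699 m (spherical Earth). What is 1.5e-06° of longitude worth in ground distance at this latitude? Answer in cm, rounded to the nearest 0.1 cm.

15.4 cm

At 22.9338° a degree of longitude is 111699 × cos 22.9338° ≈ 102870 m, so 1.5e-06° corresponds to 0.154305 m.
That is 0.154305 m = 15.43 cm.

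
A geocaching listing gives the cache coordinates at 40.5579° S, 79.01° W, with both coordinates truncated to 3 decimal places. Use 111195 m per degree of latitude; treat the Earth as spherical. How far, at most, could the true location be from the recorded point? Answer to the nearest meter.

140 meters

Truncating at 3 decimal places can drop up to a full unit in the last place, so each coordinate may be off by as much as 0.001°.
Latitude error → 0.001 × 111195 = 111.195 m along the meridian.
E–W at 40.5579°: 0.001° × 111195 × cos 40.5579° = 0.001 × 111195 × 0.7597 ≈ 84.4803 m.
Worst case both components are at the extreme and orthogonal: √(111.195² + 84.4803²) ≈ 139.647 m.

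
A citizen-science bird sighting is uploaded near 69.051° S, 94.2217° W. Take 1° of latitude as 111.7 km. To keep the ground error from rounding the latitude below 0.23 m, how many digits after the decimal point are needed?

6 decimal places

One degree of latitude covers 111700 m.
N decimal places → at most half a unit in the last place, 0.5 × 10⁻ᴺ° = 111700/2 × 10⁻ᴺ m.
Need 0.5 × 111700 × 10⁻ᴺ ≤ 0.23 → 10⁻ᴺ ≤ 4.118e-06, so N ≥ 5.39.
So 6 decimal places suffice (0.0558 m); 5 would allow up to 0.558 m.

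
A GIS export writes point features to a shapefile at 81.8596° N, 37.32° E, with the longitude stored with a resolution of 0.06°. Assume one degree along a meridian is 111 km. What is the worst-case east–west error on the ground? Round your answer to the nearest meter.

With a 0.06° grid the true value lies within half a step, ±0.06°/2 = ±0.03°, of the stored one.
One degree of longitude at 81.8596° is 111000 × cos 81.8596° ≈ 111000 × 0.1416 = 15717.5 m.
So at most 0.03° × 15717.5 ≈ 471.526 m east–west.

472 meters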